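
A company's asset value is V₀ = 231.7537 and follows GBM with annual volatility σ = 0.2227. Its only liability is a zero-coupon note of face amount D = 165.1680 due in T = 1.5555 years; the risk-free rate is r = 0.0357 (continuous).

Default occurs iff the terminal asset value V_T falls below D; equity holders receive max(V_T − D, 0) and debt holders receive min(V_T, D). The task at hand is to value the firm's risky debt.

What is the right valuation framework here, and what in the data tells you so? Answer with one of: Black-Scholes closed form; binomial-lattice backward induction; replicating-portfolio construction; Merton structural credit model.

Key observation: with the firm-asset dynamics (V₀ = 231.7537) and a single zero-coupon liability of face 165.1680 given, debt value, spread, and default probability all derive from the option view of the balance sheet.

framework: Merton structural credit model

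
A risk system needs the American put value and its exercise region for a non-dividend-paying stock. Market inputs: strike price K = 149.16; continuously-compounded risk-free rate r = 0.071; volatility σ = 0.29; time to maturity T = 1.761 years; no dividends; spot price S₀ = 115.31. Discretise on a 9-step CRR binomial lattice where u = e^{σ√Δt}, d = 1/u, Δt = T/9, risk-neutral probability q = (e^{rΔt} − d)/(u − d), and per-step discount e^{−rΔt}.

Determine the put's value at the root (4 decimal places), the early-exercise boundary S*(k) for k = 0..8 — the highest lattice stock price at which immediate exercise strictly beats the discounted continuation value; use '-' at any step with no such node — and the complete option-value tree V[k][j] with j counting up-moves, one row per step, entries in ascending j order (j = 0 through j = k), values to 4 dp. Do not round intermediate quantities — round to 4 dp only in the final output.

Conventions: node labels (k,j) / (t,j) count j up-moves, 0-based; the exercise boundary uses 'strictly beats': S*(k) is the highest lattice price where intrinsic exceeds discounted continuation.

Δt=0.19567, u=1.13687, d=0.87961, q=0.52235, disc=e^(-rΔt)=0.98620
k=9 terminal: V=max(K-S,0) → 112.8130 102.1825 88.4427 70.6845 47.7324 18.0675 0.0000 0.0000 0.0000 0.0000
k=8: j=0 S=41.3218 intr=107.8382 cont=105.7803 V=107.8382[EX]; j=1 S=53.4074 intr=95.7526 cont=93.6948 V=95.7526[EX]; j=2 S=69.0276 intr=80.1324 cont=78.0745 V=80.1324[EX]; j=3 S=89.2165 intr=59.9435 cont=57.8857 V=59.9435[EX]; j=4 S=115.3100 intr=33.8500 cont=31.7921 V=33.8500[EX]; j=5 S=149.0352 intr=0.1248 cont=8.5108 V=8.5108[hold]; j=6 S=192.6242 intr=0.0000 cont=0.0000 V=0.0000[hold]; j=7 S=248.9618 intr=0.0000 cont=0.0000 V=0.0000[hold]; j=8 S=321.7768 intr=0.0000 cont=0.0000 V=0.0000[hold]  S*(8)=115.3100
k=7: j=0 S=46.9775 intr=102.1825 cont=100.1246 V=102.1825[EX]; j=1 S=60.7173 intr=88.4427 cont=86.3849 V=88.4427[EX]; j=2 S=78.4755 intr=70.6845 cont=68.6267 V=70.6845[EX]; j=3 S=101.4276 intr=47.7324 cont=45.6746 V=47.7324[EX]; j=4 S=131.0925 intr=18.0675 cont=20.3297 V=20.3297[hold]; j=5 S=169.4337 intr=0.0000 cont=4.0091 V=4.0091[hold]; j=6 S=218.9888 intr=0.0000 cont=0.0000 V=0.0000[hold]; j=7 S=283.0374 intr=0.0000 cont=0.0000 V=0.0000[hold]  S*(7)=101.4276
k=6: j=0 S=53.4074 intr=95.7526 cont=93.6948 V=95.7526[EX]; j=1 S=69.0276 intr=80.1324 cont=78.0745 V=80.1324[EX]; j=2 S=89.2165 intr=59.9435 cont=57.8857 V=59.9435[EX]; j=3 S=115.3100 intr=33.8500 cont=32.9575 V=33.8500[EX]; j=4 S=149.0352 intr=0.1248 cont=11.6417 V=11.6417[hold]; j=5 S=192.6242 intr=0.0000 cont=1.8885 V=1.8885[hold]; j=6 S=248.9618 intr=0.0000 cont=0.0000 V=0.0000[hold]  S*(6)=115.3100
k=5: j=0 S=60.7173 intr=88.4427 cont=86.3849 V=88.4427[EX]; j=1 S=78.4755 intr=70.6845 cont=68.6267 V=70.6845[EX]; j=2 S=101.4276 intr=47.7324 cont=45.6746 V=47.7324[EX]; j=3 S=131.0925 intr=18.0675 cont=21.9425 V=21.9425[hold]; j=4 S=169.4337 intr=0.0000 cont=6.4568 V=6.4568[hold]; j=5 S=218.9888 intr=0.0000 cont=0.8896 V=0.8896[hold]  S*(5)=101.4276
k=4: j=0 S=69.0276 intr=80.1324 cont=78.0745 V=80.1324[EX]; j=1 S=89.2165 intr=59.9435 cont=57.8857 V=59.9435[EX]; j=2 S=115.3100 intr=33.8500 cont=33.7884 V=33.8500[EX]; j=3 S=149.0352 intr=0.1248 cont=13.6624 V=13.6624[hold]; j=4 S=192.6242 intr=0.0000 cont=3.4998 V=3.4998[hold]  S*(4)=115.3100
k=3: j=0 S=78.4755 intr=70.6845 cont=68.6267 V=70.6845[EX]; j=1 S=101.4276 intr=47.7324 cont=45.6746 V=47.7324[EX]; j=2 S=131.0925 intr=18.0675 cont=22.9835 V=22.9835[hold]; j=3 S=169.4337 intr=0.0000 cont=8.2387 V=8.2387[hold]  S*(3)=101.4276
k=2: j=0 S=89.2165 intr=59.9435 cont=57.8857 V=59.9435[EX]; j=1 S=115.3100 intr=33.8500 cont=34.3246 V=34.3246[hold]; j=2 S=149.0352 intr=0.1248 cont=15.0707 V=15.0707[hold]  S*(2)=89.2165
k=1: j=0 S=101.4276 intr=47.7324 cont=45.9191 V=47.7324[EX]; j=1 S=131.0925 intr=18.0675 cont=23.9325 V=23.9325[hold]  S*(1)=101.4276
k=0: j=0 S=115.3100 intr=33.8500 cont=34.8135 V=34.8135[hold]  S*(0)=-

price = 34.8135
boundary = - 101.4276 89.2165 101.4276 115.3100 101.4276 115.3100 101.4276 115.3100
tree:
34.8135
47.7324 23.9325
59.9435 34.3246 15.0707
70.6845 47.7324 22.9835 8.2387
80.1324 59.9435 33.8500 13.6624 3.4998
88.4427 70.6845 47.7324 21.9425 6.4568 0.8896
95.7526 80.1324 59.9435 33.8500 11.6417 1.8885 0.0000
102.1825 88.4427 70.6845 47.7324 20.3297 4.0091 0.0000 0.0000
107.8382 95.7526 80.1324 59.9435 33.8500 8.5108 0.0000 0.0000 0.0000
112.8130 102.1825 88.4427 70.6845 47.7324 18.0675 0.0000 0.0000 0.0000 0.0000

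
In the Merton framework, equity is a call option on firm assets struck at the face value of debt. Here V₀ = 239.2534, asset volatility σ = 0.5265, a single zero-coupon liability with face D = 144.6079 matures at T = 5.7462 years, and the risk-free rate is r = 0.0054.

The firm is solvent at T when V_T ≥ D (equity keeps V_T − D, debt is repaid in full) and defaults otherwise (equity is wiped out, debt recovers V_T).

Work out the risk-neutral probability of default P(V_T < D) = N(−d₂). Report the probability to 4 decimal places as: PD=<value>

PD=0.5822

Work the structural quantities from V₀ = 239.2534 against face 144.6079:
d₁ = [ln(V₀/D) + (r + σ²/2)T] / (σ√T)
   = [ln(239.2534/144.6079) + (0.0054 + 0.5·0.5265²)·5.7462] / (0.5265·√5.7462)
   = [0.503497 + 0.827459] / 1.262085 = 1.054569
d₂ = d₁ − σ√T = 1.054569 − 1.262085 = -0.207516
risk-neutral PD = N(−d₂) = N(0.207516) = 0.582197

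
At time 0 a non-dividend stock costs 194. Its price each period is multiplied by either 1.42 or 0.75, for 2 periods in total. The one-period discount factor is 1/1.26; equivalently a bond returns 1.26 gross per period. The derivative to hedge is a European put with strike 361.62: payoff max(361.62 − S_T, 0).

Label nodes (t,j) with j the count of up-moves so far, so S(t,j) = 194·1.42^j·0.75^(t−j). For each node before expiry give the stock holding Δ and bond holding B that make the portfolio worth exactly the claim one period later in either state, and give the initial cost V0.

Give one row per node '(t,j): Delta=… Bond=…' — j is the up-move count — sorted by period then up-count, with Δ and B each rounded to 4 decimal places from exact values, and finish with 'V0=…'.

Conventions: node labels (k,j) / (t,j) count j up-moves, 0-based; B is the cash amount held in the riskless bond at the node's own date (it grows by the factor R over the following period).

No-arbitrage ⇒ martingale measure with p* = (R−d)/(u−d) = 0.7612.
Payoffs at expiry: V(2,0)=252.4950, V(2,1)=155.0100, V(2,2)=0.0000
Node (1,0) S=145.5000: V=(p*·155.0100+(1−p*)·252.4950)/1.26=141.5000; Δ=(155.0100−252.4950)/(206.6100−109.1250)=-1.0000; B=V−Δ·S=287.0000
Node (1,1) S=275.4800: V=(p*·0.0000+(1−p*)·155.0100)/1.26=29.3788; Δ=(0.0000−155.0100)/(391.1816−206.6100)=-0.8398; B=V−Δ·S=260.7370
Node (0,0) S=194.0000: V=(p*·29.3788+(1−p*)·141.5000)/1.26=44.5667; Δ=(29.3788−141.5000)/(275.4800−145.5000)=-0.8626; B=V−Δ·S=211.9117
As a check, the time-0 holding Δ(0,0)·S0 + B(0,0) comes to 44.5667 — exactly V0.

(0,0): Delta=-0.8626 Bond=211.9117
(1,0): Delta=-1.0000 Bond=287.0000
(1,1): Delta=-0.8398 Bond=260.7370
V0=44.5667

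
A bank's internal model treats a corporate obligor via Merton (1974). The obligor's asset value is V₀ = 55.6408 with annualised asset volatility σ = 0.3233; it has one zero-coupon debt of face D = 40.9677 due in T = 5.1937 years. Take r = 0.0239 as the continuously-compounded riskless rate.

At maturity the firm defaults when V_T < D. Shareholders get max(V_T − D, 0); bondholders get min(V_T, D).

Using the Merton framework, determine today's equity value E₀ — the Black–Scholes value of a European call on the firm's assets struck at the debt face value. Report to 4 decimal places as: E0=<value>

E0=24.9758

Equity is a call on the firm's assets struck at D = 40.9677:
d₁ = [ln(V₀/D) + (r + σ²/2)T] / (σ√T)
   = [ln(55.6408/40.9677) + (0.0239 + 0.5·0.3233²)·5.1937] / (0.3233·√5.1937)
   = [0.306133 + 0.395560] / 0.736791 = 0.952363
d₂ = d₁ − σ√T = 0.952363 − 0.736791 = 0.215573
N(d₁) = 0.829544,  N(d₂) = 0.585340,  e^(−rT) = 0.883266
E₀ = V₀·N(d₁) − D·e^(−rT)·N(d₂)
   = 55.6408·0.829544 − 40.9677·0.883266·0.585340 = 24.975750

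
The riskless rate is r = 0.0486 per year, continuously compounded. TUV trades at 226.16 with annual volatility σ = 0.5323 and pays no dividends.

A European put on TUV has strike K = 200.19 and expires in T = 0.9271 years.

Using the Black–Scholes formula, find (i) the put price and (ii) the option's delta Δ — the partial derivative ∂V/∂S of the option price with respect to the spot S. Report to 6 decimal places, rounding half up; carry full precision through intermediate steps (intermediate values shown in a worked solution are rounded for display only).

σ√T = 0.5323·√0.9271 = 0.512531
d₁ = (ln(S/K) + (r+σ²/2)T) / (σ√T) = (ln(226.16/200.19) + (0.0486+0.5323²/2)·0.9271) / 0.512531 = (0.121976 + 0.176401) / 0.512531 = 0.582164
d₂ = d₁ − σ√T = 0.582164 − 0.512531 = 0.069633
e^{−rT} = 0.955943
N(−d₁) = 0.280228,  N(−d₂) = 0.472243
Put price V = K·e^{−rT}·N(−d₂) − S·N(−d₁) = 90.373218 − 63.376418 = 26.996799
Δ = −N(−d₁) = -0.280228

price = 26.996799
Δ = -0.280228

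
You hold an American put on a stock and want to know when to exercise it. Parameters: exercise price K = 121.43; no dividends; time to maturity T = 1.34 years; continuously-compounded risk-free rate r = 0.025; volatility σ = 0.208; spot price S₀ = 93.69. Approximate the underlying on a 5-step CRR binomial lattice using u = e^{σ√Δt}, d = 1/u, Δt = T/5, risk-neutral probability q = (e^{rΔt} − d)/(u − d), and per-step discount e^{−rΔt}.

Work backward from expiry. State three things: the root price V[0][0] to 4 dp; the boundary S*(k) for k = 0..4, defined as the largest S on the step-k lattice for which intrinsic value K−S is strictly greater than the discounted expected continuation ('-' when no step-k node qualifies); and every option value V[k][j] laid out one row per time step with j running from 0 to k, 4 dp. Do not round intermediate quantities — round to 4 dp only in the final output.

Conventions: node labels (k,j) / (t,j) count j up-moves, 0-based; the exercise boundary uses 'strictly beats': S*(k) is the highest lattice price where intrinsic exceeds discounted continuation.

price = 27.9410
boundary = - 84.1257 93.6900 84.1257 93.6900
tree:
27.9410
37.3043 19.1085
45.8922 27.7400 10.8776
53.6034 37.3043 17.8749 4.1437
60.5274 45.8922 27.7400 8.4148 0.0000
66.7446 53.6034 37.3043 17.0884 0.0000 0.0000

Δt=0.26800, u=1.11369, d=0.89792, q=0.50426, disc=e^(-rΔt)=0.99332
k=5 terminal: V=max(K-S,0) → 66.7446 53.6034 37.3043 17.0884 0.0000 0.0000
k=4: j=0 S=60.9026 intr=60.5274 cont=59.7165 V=60.5274[EX]; j=1 S=75.5378 intr=45.8922 cont=45.0813 V=45.8922[EX]; j=2 S=93.6900 intr=27.7400 cont=26.9291 V=27.7400[EX]; j=3 S=116.2042 intr=5.2258 cont=8.4148 V=8.4148[hold]; j=4 S=144.1288 intr=0.0000 cont=0.0000 V=0.0000[hold]  S*(4)=93.6900
k=3: j=0 S=67.8266 intr=53.6034 cont=52.7925 V=53.6034[EX]; j=1 S=84.1257 intr=37.3043 cont=36.4934 V=37.3043[EX]; j=2 S=104.3416 intr=17.0884 cont=17.8749 V=17.8749[hold]; j=3 S=129.4155 intr=0.0000 cont=4.1437 V=4.1437[hold]  S*(3)=84.1257
k=2: j=0 S=75.5378 intr=45.8922 cont=45.0813 V=45.8922[EX]; j=1 S=93.6900 intr=27.7400 cont=27.3231 V=27.7400[EX]; j=2 S=116.2042 intr=5.2258 cont=10.8776 V=10.8776[hold]  S*(2)=93.6900
k=1: j=0 S=84.1257 intr=37.3043 cont=36.4934 V=37.3043[EX]; j=1 S=104.3416 intr=17.0884 cont=19.1085 V=19.1085[hold]  S*(1)=84.1257
k=0: j=0 S=93.6900 intr=27.7400 cont=27.9410 V=27.9410[hold]  S*(0)=-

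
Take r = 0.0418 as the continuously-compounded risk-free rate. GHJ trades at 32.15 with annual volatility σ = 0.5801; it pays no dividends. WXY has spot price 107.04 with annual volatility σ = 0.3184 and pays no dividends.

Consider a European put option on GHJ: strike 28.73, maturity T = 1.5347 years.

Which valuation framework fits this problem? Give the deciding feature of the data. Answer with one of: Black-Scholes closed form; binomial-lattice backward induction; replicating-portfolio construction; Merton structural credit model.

framework: Black-Scholes closed form

Key observation: a European claim on GHJ (strike 28.73) — a lognormal (GBM) underlying with constant rate and volatility — has an exact closed-form value; no lattice or capital structure is involved.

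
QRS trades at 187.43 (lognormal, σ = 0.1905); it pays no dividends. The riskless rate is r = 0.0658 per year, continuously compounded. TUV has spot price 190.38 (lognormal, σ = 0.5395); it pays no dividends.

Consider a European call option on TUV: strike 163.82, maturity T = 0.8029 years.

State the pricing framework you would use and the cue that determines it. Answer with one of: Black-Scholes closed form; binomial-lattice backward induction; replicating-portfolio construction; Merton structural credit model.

Key observation: with TUV following a GBM at constant σ and r, the European call struck at 163.82 prices in closed form — nothing here needs a stepwise model or a balance sheet.

framework: Black-Scholes closed form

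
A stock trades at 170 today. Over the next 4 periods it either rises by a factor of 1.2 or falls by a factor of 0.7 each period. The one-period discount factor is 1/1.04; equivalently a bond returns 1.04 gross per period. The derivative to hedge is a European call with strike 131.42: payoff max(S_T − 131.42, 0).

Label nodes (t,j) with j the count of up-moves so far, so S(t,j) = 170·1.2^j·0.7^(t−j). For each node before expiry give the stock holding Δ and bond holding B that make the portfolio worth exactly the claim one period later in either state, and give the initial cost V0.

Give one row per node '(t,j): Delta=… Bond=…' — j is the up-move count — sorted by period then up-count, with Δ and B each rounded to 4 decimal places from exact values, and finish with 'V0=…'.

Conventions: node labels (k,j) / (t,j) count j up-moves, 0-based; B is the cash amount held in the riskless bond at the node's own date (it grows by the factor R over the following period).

Under the risk-neutral measure, an up-move has probability p* = (R−d)/(u−d) = 0.6800 and values discount at R = 1.04.
Payoffs at expiry: V(4,0)=0.0000, V(4,1)=0.0000, V(4,2)=0.0000, V(4,3)=74.2120, V(4,4)=221.0920
(3,0): S=58.3100. Δ = (V_up−V_dn)/(S_up−S_dn) = (0.0000−0.0000)/(69.9720−40.8170) = 0.0000. V = [p*·0.0000 + (1−p*)·0.0000]/1.04 = 0.0000. B = V − Δ·S = 0.0000.
(3,1): S=99.9600. Δ = (V_up−V_dn)/(S_up−S_dn) = (0.0000−0.0000)/(119.9520−69.9720) = 0.0000. V = [p*·0.0000 + (1−p*)·0.0000]/1.04 = 0.0000. B = V − Δ·S = 0.0000.
(3,2): S=171.3600. Δ = (V_up−V_dn)/(S_up−S_dn) = (74.2120−0.0000)/(205.6320−119.9520) = 0.8662. V = [p*·74.2120 + (1−p*)·0.0000]/1.04 = 48.5232. B = V − Δ·S = -99.9008.
(3,3): S=293.7600. Δ = (V_up−V_dn)/(S_up−S_dn) = (221.0920−74.2120)/(352.5120−205.6320) = 1.0000. V = [p*·221.0920 + (1−p*)·74.2120]/1.04 = 167.3946. B = V − Δ·S = -126.3654.
(2,0): S=83.3000. Δ = (V_up−V_dn)/(S_up−S_dn) = (0.0000−0.0000)/(99.9600−58.3100) = 0.0000. V = [p*·0.0000 + (1−p*)·0.0000]/1.04 = 0.0000. B = V − Δ·S = 0.0000.
(2,1): S=142.8000. Δ = (V_up−V_dn)/(S_up−S_dn) = (48.5232−0.0000)/(171.3600−99.9600) = 0.6796. V = [p*·48.5232 + (1−p*)·0.0000]/1.04 = 31.7267. B = V − Δ·S = -65.3197.
(2,2): S=244.8000. Δ = (V_up−V_dn)/(S_up−S_dn) = (167.3946−48.5232)/(293.7600−171.3600) = 0.9712. V = [p*·167.3946 + (1−p*)·48.5232]/1.04 = 124.3806. B = V − Δ·S = -113.3622.
(1,0): S=119.0000. Δ = (V_up−V_dn)/(S_up−S_dn) = (31.7267−0.0000)/(142.8000−83.3000) = 0.5332. V = [p*·31.7267 + (1−p*)·0.0000]/1.04 = 20.7444. B = V − Δ·S = -42.7091.
(1,1): S=204.0000. Δ = (V_up−V_dn)/(S_up−S_dn) = (124.3806−31.7267)/(244.8000−142.8000) = 0.9084. V = [p*·124.3806 + (1−p*)·31.7267]/1.04 = 91.0878. B = V − Δ·S = -94.2198.
(0,0): S=170.0000. Δ = (V_up−V_dn)/(S_up−S_dn) = (91.0878−20.7444)/(204.0000−119.0000) = 0.8276. V = [p*·91.0878 + (1−p*)·20.7444]/1.04 = 65.9403. B = V − Δ·S = -74.7465.
Sanity check at the root: Δ(0,0)·S0 + B(0,0) reproduces V0 = 65.9403.

(0,0): Delta=0.8276 Bond=-74.7465
(1,0): Delta=0.5332 Bond=-42.7091
(1,1): Delta=0.9084 Bond=-94.2198
(2,0): Delta=0.0000 Bond=0.0000
(2,1): Delta=0.6796 Bond=-65.3197
(2,2): Delta=0.9712 Bond=-113.3622
(3,0): Delta=0.0000 Bond=0.0000
(3,1): Delta=0.0000 Bond=0.0000
(3,2): Delta=0.8662 Bond=-99.9008
(3,3): Delta=1.0000 Bond=-126.3654
V0=65.9403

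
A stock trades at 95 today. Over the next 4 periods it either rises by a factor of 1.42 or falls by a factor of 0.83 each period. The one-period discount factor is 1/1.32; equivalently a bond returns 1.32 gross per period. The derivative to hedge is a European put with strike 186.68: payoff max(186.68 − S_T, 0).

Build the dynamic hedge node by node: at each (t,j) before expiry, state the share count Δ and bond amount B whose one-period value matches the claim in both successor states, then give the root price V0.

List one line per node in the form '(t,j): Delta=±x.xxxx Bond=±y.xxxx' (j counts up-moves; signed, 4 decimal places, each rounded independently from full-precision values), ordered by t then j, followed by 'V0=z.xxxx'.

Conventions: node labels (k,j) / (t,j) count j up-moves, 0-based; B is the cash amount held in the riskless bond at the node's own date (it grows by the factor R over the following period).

Under the risk-neutral measure, an up-move has probability p* = (R−d)/(u−d) = 0.8305 and values discount at R = 1.32.
Payoffs at expiry: V(4,0)=141.5946, V(4,1)=109.5459, V(4,2)=54.7157, V(4,3)=0.0000, V(4,4)=0.0000
(3,0): S=54.3198. Δ = (V_up−V_dn)/(S_up−S_dn) = (109.5459−141.5946)/(77.1341−45.0854) = -1.0000. V = [p*·109.5459 + (1−p*)·141.5946]/1.32 = 87.1045. B = V − Δ·S = 141.4242.
(3,1): S=92.9326. Δ = (V_up−V_dn)/(S_up−S_dn) = (54.7157−109.5459)/(131.9643−77.1341) = -1.0000. V = [p*·54.7157 + (1−p*)·109.5459]/1.32 = 48.4916. B = V − Δ·S = 141.4242.
(3,2): S=158.9931. Δ = (V_up−V_dn)/(S_up−S_dn) = (0.0000−54.7157)/(225.7703−131.9643) = -0.5833. V = [p*·0.0000 + (1−p*)·54.7157]/1.32 = 7.0256. B = V − Δ·S = 99.7641.
(3,3): S=272.0124. Δ = (V_up−V_dn)/(S_up−S_dn) = (0.0000−0.0000)/(386.2576−225.7703) = 0.0000. V = [p*·0.0000 + (1−p*)·0.0000]/1.32 = 0.0000. B = V − Δ·S = 0.0000.
(2,0): S=65.4455. Δ = (V_up−V_dn)/(S_up−S_dn) = (48.4916−87.1045)/(92.9326−54.3198) = -1.0000. V = [p*·48.4916 + (1−p*)·87.1045]/1.32 = 41.6941. B = V − Δ·S = 107.1396.
(2,1): S=111.9670. Δ = (V_up−V_dn)/(S_up−S_dn) = (7.0256−48.4916)/(158.9931−92.9326) = -0.6277. V = [p*·7.0256 + (1−p*)·48.4916]/1.32 = 10.6468. B = V − Δ·S = 80.9281.
(2,2): S=191.5580. Δ = (V_up−V_dn)/(S_up−S_dn) = (0.0000−7.0256)/(272.0124−158.9931) = -0.0622. V = [p*·0.0000 + (1−p*)·7.0256]/1.32 = 0.9021. B = V − Δ·S = 12.8100.
(1,0): S=78.8500. Δ = (V_up−V_dn)/(S_up−S_dn) = (10.6468−41.6941)/(111.9670−65.4455) = -0.6674. V = [p*·10.6468 + (1−p*)·41.6941]/1.32 = 12.0523. B = V − Δ·S = 64.6748.
(1,1): S=134.9000. Δ = (V_up−V_dn)/(S_up−S_dn) = (0.9021−10.6468)/(191.5580−111.9670) = -0.1224. V = [p*·0.9021 + (1−p*)·10.6468]/1.32 = 1.9347. B = V − Δ·S = 18.4511.
(0,0): S=95.0000. Δ = (V_up−V_dn)/(S_up−S_dn) = (1.9347−12.0523)/(134.9000−78.8500) = -0.1805. V = [p*·1.9347 + (1−p*)·12.0523]/1.32 = 2.7648. B = V − Δ·S = 19.9133.
Sanity check at the root: Δ(0,0)·S0 + B(0,0) reproduces V0 = 2.7648.

(0,0): Delta=-0.1805 Bond=19.9133
(1,0): Delta=-0.6674 Bond=64.6748
(1,1): Delta=-0.1224 Bond=18.4511
(2,0): Delta=-1.0000 Bond=107.1396
(2,1): Delta=-0.6277 Bond=80.9281
(2,2): Delta=-0.0622 Bond=12.8100
(3,0): Delta=-1.0000 Bond=141.4242
(3,1): Delta=-1.0000 Bond=141.4242
(3,2): Delta=-0.5833 Bond=99.7641
(3,3): Delta=0.0000 Bond=0.0000
V0=2.7648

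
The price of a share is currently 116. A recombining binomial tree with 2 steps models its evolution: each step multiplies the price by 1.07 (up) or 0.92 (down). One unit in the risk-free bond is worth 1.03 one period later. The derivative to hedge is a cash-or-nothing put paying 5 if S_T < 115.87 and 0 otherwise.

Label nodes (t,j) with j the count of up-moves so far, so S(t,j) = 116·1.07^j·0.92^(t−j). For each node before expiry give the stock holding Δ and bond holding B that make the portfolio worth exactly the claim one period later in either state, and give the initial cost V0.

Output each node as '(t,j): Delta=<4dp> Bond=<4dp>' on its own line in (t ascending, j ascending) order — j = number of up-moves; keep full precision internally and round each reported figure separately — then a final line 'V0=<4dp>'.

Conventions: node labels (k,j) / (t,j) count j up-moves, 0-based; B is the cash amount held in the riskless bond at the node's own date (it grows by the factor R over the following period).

The replicating-portfolio and risk-neutral prices coincide; use p* = (1.03−0.92)/(1.07−0.92) = 0.7333 for the latter.
At maturity the claim pays: V(2,0)=5.0000, V(2,1)=5.0000, V(2,2)=0.0000
Node (1,0) S=106.7200: V=(p*·5.0000+(1−p*)·5.0000)/1.03=4.8544; Δ=(5.0000−5.0000)/(114.1904−98.1824)=0.0000; B=V−Δ·S=4.8544
Node (1,1) S=124.1200: V=(p*·0.0000+(1−p*)·5.0000)/1.03=1.2945; Δ=(0.0000−5.0000)/(132.8084−114.1904)=-0.2686; B=V−Δ·S=34.6278
Node (0,0) S=116.0000: V=(p*·1.2945+(1−p*)·4.8544)/1.03=2.1784; Δ=(1.2945−4.8544)/(124.1200−106.7200)=-0.2046; B=V−Δ·S=25.9109
Check: Δ(0,0)·S0 + B(0,0) = 2.1784 = V0.

(0,0): Delta=-0.2046 Bond=25.9109
(1,0): Delta=0.0000 Bond=4.8544
(1,1): Delta=-0.2686 Bond=34.6278
V0=2.1784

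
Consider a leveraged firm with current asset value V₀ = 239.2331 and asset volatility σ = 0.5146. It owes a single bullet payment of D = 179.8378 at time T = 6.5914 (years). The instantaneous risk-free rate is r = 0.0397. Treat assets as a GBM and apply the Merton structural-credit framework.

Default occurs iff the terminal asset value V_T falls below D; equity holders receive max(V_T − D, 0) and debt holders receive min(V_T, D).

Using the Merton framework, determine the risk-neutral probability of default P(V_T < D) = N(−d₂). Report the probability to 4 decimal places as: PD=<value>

With assets at 239.2331 and a single debt payment of 179.8378 at 6.5914 years:
d₁ = [ln(V₀/D) + (r + σ²/2)T] / (σ√T)
   = [ln(239.2331/179.8378) + (0.0397 + 0.5·0.5146²)·6.5914] / (0.5146·√6.5914)
   = [0.285383 + 1.134423] / 1.321170 = 1.074659
d₂ = d₁ − σ√T = 1.074659 − 1.321170 = -0.246511
risk-neutral PD = N(−d₂) = N(0.246511) = 0.597357

PD=0.5974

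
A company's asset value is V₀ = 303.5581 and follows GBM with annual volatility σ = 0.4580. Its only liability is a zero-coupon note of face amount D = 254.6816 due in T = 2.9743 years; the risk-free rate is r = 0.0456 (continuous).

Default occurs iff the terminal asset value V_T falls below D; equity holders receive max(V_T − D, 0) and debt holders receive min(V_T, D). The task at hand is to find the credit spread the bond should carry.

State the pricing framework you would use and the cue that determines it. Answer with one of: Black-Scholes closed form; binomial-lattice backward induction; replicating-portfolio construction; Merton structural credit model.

framework: Merton structural credit model

Key observation: assets follow a GBM and default happens iff V_T < 254.6816; valuing claims on that split (equity as a call, risky debt as the residual) is the structural model's definition.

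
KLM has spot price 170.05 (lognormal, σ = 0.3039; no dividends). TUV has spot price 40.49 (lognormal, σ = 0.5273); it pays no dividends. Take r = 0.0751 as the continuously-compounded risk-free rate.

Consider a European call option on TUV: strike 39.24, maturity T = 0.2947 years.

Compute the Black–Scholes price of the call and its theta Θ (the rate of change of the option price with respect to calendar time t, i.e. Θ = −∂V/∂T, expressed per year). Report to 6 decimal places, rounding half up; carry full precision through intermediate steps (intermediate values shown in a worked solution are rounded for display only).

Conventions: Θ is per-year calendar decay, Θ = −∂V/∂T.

price = 5.620162
Θ = -8.920818

σ√T = 0.5273·√0.2947 = 0.286252
d₁ = (ln(S/K) + (r+σ²/2)T) / (σ√T) = (ln(40.49/39.24) + (0.0751+0.5273²/2)·0.2947) / 0.286252 = (0.031358 + 0.063102) / 0.286252 = 0.329991
d₂ = d₁ − σ√T = 0.329991 − 0.286252 = 0.043739
e^{−rT} = 0.978111
N(d₁) = 0.629296,  N(d₂) = 0.517444
Call price V = S·N(d₁) − K·e^{−rT}·N(d₂) = 25.480215 − 19.860053 = 5.620162
φ(d₁) = (1/√(2π))·e^{−d₁²/2} = 0.377802
Θ = −S·φ(d₁)·σ/(2√T) − r·K·e^{−rT}·N(d₂) = −7.429328 − 1.491490 = -8.920818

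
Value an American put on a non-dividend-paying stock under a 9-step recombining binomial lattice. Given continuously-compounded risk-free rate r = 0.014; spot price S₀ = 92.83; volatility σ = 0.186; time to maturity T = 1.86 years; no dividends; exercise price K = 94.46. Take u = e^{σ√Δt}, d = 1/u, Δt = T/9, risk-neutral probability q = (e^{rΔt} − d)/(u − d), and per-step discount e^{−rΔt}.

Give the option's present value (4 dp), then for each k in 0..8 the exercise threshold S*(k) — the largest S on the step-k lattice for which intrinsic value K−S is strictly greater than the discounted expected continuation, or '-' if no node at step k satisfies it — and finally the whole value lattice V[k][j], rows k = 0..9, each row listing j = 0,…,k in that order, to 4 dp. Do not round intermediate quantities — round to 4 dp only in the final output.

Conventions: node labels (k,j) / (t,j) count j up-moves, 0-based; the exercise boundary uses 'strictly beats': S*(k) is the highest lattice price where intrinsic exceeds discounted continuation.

Δt=0.20667, u=1.08823, d=0.91892, q=0.49599, disc=e^(-rΔt)=0.99711
k=9 terminal: V=max(K-S,0) → 51.0904 43.0993 33.6359 22.4288 9.1567 0.0000 0.0000 0.0000 0.0000 0.0000
k=8: j=0 S=47.1963 intr=47.2637 cont=46.9908 V=47.2637[EX]; j=1 S=55.8925 intr=38.5675 cont=38.2946 V=38.5675[EX]; j=2 S=66.1909 intr=28.2691 cont=27.9962 V=28.2691[EX]; j=3 S=78.3869 intr=16.0731 cont=15.8002 V=16.0731[EX]; j=4 S=92.8300 intr=1.6300 cont=4.6018 V=4.6018[hold]; j=5 S=109.9343 intr=0.0000 cont=0.0000 V=0.0000[hold]; j=6 S=130.1902 intr=0.0000 cont=0.0000 V=0.0000[hold]; j=7 S=154.1784 intr=0.0000 cont=0.0000 V=0.0000[hold]; j=8 S=182.5864 intr=0.0000 cont=0.0000 V=0.0000[hold]  S*(8)=78.3869
k=7: j=0 S=51.3607 intr=43.0993 cont=42.8264 V=43.0993[EX]; j=1 S=60.8241 intr=33.6359 cont=33.3630 V=33.6359[EX]; j=2 S=72.0312 intr=22.4288 cont=22.1559 V=22.4288[EX]; j=3 S=85.3033 intr=9.1567 cont=10.3535 V=10.3535[hold]; j=4 S=101.0208 intr=0.0000 cont=2.3127 V=2.3127[hold]; j=5 S=119.6344 intr=0.0000 cont=0.0000 V=0.0000[hold]; j=6 S=141.6775 intr=0.0000 cont=0.0000 V=0.0000[hold]; j=7 S=167.7822 intr=0.0000 cont=0.0000 V=0.0000[hold]  S*(7)=72.0312
k=6: j=0 S=55.8925 intr=38.5675 cont=38.2946 V=38.5675[EX]; j=1 S=66.1909 intr=28.2691 cont=27.9962 V=28.2691[EX]; j=2 S=78.3869 intr=16.0731 cont=16.3921 V=16.3921[hold]; j=3 S=92.8300 intr=1.6300 cont=6.3470 V=6.3470[hold]; j=4 S=109.9343 intr=0.0000 cont=1.1622 V=1.1622[hold]; j=5 S=130.1902 intr=0.0000 cont=0.0000 V=0.0000[hold]; j=6 S=154.1784 intr=0.0000 cont=0.0000 V=0.0000[hold]  S*(6)=66.1909
k=5: j=0 S=60.8241 intr=33.6359 cont=33.3630 V=33.6359[EX]; j=1 S=72.0312 intr=22.4288 cont=22.3136 V=22.4288[EX]; j=2 S=85.3033 intr=9.1567 cont=11.3769 V=11.3769[hold]; j=3 S=101.0208 intr=0.0000 cont=3.7645 V=3.7645[hold]; j=4 S=119.6344 intr=0.0000 cont=0.5841 V=0.5841[hold]; j=5 S=141.6775 intr=0.0000 cont=0.0000 V=0.0000[hold]  S*(5)=72.0312
k=4: j=0 S=66.1909 intr=28.2691 cont=27.9962 V=28.2691[EX]; j=1 S=78.3869 intr=16.0731 cont=16.8982 V=16.8982[hold]; j=2 S=92.8300 intr=1.6300 cont=7.5793 V=7.5793[hold]; j=3 S=109.9343 intr=0.0000 cont=2.1807 V=2.1807[hold]; j=4 S=130.1902 intr=0.0000 cont=0.2935 V=0.2935[hold]  S*(4)=66.1909
k=3: j=0 S=72.0312 intr=22.4288 cont=22.5639 V=22.5639[hold]; j=1 S=85.3033 intr=9.1567 cont=12.2407 V=12.2407[hold]; j=2 S=101.0208 intr=0.0000 cont=4.8875 V=4.8875[hold]; j=3 S=119.6344 intr=0.0000 cont=1.2411 V=1.2411[hold]  S*(3)=-
k=2: j=0 S=78.3869 intr=16.0731 cont=17.3933 V=17.3933[hold]; j=1 S=92.8300 intr=1.6300 cont=8.5688 V=8.5688[hold]; j=2 S=109.9343 intr=0.0000 cont=3.0701 V=3.0701[hold]  S*(2)=-
k=1: j=0 S=85.3033 intr=9.1567 cont=12.9789 V=12.9789[hold]; j=1 S=101.0208 intr=0.0000 cont=5.8246 V=5.8246[hold]  S*(1)=-
k=0: j=0 S=92.8300 intr=1.6300 cont=9.4032 V=9.4032[hold]  S*(0)=-

price = 9.4032
boundary = - - - - 66.1909 72.0312 66.1909 72.0312 78.3869
tree:
9.4032
12.9789 5.8246
17.3933 8.5688 3.0701
22.5639 12.2407 4.8875 1.2411
28.2691 16.8982 7.5793 2.1807 0.2935
33.6359 22.4288 11.3769 3.7645 0.5841 0.0000
38.5675 28.2691 16.3921 6.3470 1.1622 0.0000 0.0000
43.0993 33.6359 22.4288 10.3535 2.3127 0.0000 0.0000 0.0000
47.2637 38.5675 28.2691 16.0731 4.6018 0.0000 0.0000 0.0000 0.0000
51.0904 43.0993 33.6359 22.4288 9.1567 0.0000 0.0000 0.0000 0.0000 0.0000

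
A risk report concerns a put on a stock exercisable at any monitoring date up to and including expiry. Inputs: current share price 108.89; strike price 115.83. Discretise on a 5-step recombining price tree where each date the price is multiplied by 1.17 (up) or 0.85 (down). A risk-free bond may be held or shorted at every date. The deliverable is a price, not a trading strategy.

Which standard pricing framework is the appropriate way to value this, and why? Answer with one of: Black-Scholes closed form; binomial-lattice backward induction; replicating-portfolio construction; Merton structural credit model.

Key observation: the defining feature is the embedded early-exercise option across 5 discrete dates on the spot-108.89 tree; pricing the strike-115.83 put means working backward with an exercise test at every node.

framework: binomial-lattice backward induction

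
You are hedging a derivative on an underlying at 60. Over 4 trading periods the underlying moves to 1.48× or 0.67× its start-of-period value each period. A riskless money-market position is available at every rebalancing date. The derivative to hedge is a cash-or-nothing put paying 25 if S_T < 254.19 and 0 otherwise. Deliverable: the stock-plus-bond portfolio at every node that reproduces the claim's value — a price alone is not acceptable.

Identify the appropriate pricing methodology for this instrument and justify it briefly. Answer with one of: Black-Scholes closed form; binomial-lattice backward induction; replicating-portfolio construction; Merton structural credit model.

framework: replicating-portfolio construction

Key observation: the mandate to exhibit the hedge at every date and state singles out the replicating-portfolio construction on the 4-period tree with factors 1.48 and 0.67 from 60.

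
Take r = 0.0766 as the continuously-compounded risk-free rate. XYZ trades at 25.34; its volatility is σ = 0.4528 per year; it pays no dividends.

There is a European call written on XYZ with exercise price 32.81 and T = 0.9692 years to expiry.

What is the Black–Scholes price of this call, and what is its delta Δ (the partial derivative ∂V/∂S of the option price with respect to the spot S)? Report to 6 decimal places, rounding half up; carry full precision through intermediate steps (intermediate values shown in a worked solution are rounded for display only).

price = 2.765516
Δ = 0.424606

σ√T = 0.4528·√0.9692 = 0.445772
d₁ = (ln(S/K) + (r+σ²/2)T) / (σ√T) = (ln(25.34/32.81) + (0.0766+0.4528²/2)·0.9692) / 0.445772 = (-0.258349 + 0.173597) / 0.445772 = -0.190124
d₂ = d₁ − σ√T = -0.190124 − 0.445772 = -0.635896
e^{−rT} = 0.928448
N(d₁) = 0.424606,  N(d₂) = 0.262422
Call price V = S·N(d₁) − K·e^{−rT}·N(d₂) = 10.759517 − 7.994001 = 2.765516
Δ = N(d₁) = 0.424606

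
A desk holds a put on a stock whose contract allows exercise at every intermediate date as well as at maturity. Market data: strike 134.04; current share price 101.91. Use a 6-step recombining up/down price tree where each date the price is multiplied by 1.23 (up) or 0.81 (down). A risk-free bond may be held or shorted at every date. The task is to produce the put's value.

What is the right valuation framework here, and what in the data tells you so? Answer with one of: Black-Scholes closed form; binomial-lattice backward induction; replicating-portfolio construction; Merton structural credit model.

Key observation: the defining feature is the embedded early-exercise option across 6 discrete dates on the spot-101.91 tree; pricing the strike-134.04 put means working backward with an exercise test at every node.

framework: binomial-lattice backward induction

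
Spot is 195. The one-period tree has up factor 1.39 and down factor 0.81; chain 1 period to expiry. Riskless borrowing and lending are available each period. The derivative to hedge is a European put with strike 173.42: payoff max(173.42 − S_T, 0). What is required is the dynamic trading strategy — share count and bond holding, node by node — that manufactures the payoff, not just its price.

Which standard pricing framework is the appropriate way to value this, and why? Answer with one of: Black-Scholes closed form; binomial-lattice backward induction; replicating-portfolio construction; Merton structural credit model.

framework: replicating-portfolio construction

Key observation: a price alone would not answer the question — the per-node share/bond construction on the spot-195, 1.39/0.81 tree is required, and only the replicating-portfolio method yields it.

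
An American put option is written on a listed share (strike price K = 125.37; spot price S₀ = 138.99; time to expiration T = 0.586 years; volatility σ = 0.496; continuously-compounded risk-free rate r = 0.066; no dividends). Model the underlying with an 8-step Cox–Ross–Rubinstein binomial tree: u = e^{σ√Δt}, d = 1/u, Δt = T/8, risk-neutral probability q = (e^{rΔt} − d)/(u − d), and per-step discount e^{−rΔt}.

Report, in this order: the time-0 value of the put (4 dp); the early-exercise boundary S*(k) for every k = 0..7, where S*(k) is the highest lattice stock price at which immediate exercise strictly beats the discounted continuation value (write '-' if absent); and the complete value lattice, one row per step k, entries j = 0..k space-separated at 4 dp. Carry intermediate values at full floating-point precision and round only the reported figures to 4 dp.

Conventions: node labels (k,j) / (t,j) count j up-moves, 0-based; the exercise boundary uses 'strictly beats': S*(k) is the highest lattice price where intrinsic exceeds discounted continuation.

price = 12.4230
boundary = - - - - 81.2424 71.0367 81.2424 92.9144
tree:
12.4230
17.9026 6.7167
25.0563 10.4698 2.7904
33.9010 15.8959 4.8009 0.6790
44.1276 23.3586 8.1141 1.3236 0.0000
54.3333 32.9455 13.3915 2.5799 0.0000 0.0000
63.2570 44.1276 21.3768 5.0288 0.0000 0.0000 0.0000
71.0597 54.3333 32.4556 9.8023 0.0000 0.0000 0.0000 0.0000
77.8822 63.2570 44.1276 19.1067 0.0000 0.0000 0.0000 0.0000 0.0000

Δt=0.07325, u=1.14367, d=0.87438, q=0.48449, disc=e^(-rΔt)=0.99518
k=8 terminal: V=max(K-S,0) → 77.8822 63.2570 44.1276 19.1067 0.0000 0.0000 0.0000 0.0000 0.0000
k=7: j=0 S=54.3103 intr=71.0597 cont=70.4550 V=71.0597[EX]; j=1 S=71.0367 intr=54.3333 cont=53.7287 V=54.3333[EX]; j=2 S=92.9144 intr=32.4556 cont=31.8510 V=32.4556[EX]; j=3 S=121.5300 intr=3.8400 cont=9.8023 V=9.8023[hold]; j=4 S=158.9585 intr=0.0000 cont=0.0000 V=0.0000[hold]; j=5 S=207.9142 intr=0.0000 cont=0.0000 V=0.0000[hold]; j=6 S=271.9471 intr=0.0000 cont=0.0000 V=0.0000[hold]; j=7 S=355.7007 intr=0.0000 cont=0.0000 V=0.0000[hold]  S*(7)=92.9144
k=6: j=0 S=62.1130 intr=63.2570 cont=62.6524 V=63.2570[EX]; j=1 S=81.2424 intr=44.1276 cont=43.5229 V=44.1276[EX]; j=2 S=106.2633 intr=19.1067 cont=21.3768 V=21.3768[hold]; j=3 S=138.9900 intr=0.0000 cont=5.0288 V=5.0288[hold]; j=4 S=181.7958 intr=0.0000 cont=0.0000 V=0.0000[hold]; j=5 S=237.7849 intr=0.0000 cont=0.0000 V=0.0000[hold]; j=6 S=311.0173 intr=0.0000 cont=0.0000 V=0.0000[hold]  S*(6)=81.2424
k=5: j=0 S=71.0367 intr=54.3333 cont=53.7287 V=54.3333[EX]; j=1 S=92.9144 intr=32.4556 cont=32.9455 V=32.9455[hold]; j=2 S=121.5300 intr=3.8400 cont=13.3915 V=13.3915[hold]; j=3 S=158.9585 intr=0.0000 cont=2.5799 V=2.5799[hold]; j=4 S=207.9142 intr=0.0000 cont=0.0000 V=0.0000[hold]; j=5 S=271.9471 intr=0.0000 cont=0.0000 V=0.0000[hold]  S*(5)=71.0367
k=4: j=0 S=81.2424 intr=44.1276 cont=43.7591 V=44.1276[EX]; j=1 S=106.2633 intr=19.1067 cont=23.3586 V=23.3586[hold]; j=2 S=138.9900 intr=0.0000 cont=8.1141 V=8.1141[hold]; j=3 S=181.7958 intr=0.0000 cont=1.3236 V=1.3236[hold]; j=4 S=237.7849 intr=0.0000 cont=0.0000 V=0.0000[hold]  S*(4)=81.2424
k=3: j=0 S=92.9144 intr=32.4556 cont=33.9010 V=33.9010[hold]; j=1 S=121.5300 intr=3.8400 cont=15.8959 V=15.8959[hold]; j=2 S=158.9585 intr=0.0000 cont=4.8009 V=4.8009[hold]; j=3 S=207.9142 intr=0.0000 cont=0.6790 V=0.6790[hold]  S*(3)=-
k=2: j=0 S=106.2633 intr=19.1067 cont=25.0563 V=25.0563[hold]; j=1 S=138.9900 intr=0.0000 cont=10.4698 V=10.4698[hold]; j=2 S=181.7958 intr=0.0000 cont=2.7904 V=2.7904[hold]  S*(2)=-
k=1: j=0 S=121.5300 intr=3.8400 cont=17.9026 V=17.9026[hold]; j=1 S=158.9585 intr=0.0000 cont=6.7167 V=6.7167[hold]  S*(1)=-
k=0: j=0 S=138.9900 intr=0.0000 cont=12.4230 V=12.4230[hold]  S*(0)=-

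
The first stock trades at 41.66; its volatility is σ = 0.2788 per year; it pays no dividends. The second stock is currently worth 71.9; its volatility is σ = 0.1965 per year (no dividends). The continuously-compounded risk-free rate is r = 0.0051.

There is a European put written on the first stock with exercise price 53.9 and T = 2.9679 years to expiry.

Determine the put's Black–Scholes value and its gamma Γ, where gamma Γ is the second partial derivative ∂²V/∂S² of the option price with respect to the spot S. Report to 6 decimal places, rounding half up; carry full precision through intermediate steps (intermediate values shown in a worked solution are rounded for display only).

price = 15.800123
Γ = 0.019252

σ√T = 0.2788·√2.9679 = 0.480305
d₁ = (ln(S/K) + (r+σ²/2)T) / (σ√T) = (ln(41.66/53.9) + (0.0051+0.2788²/2)·2.9679) / 0.480305 = (-0.257589 + 0.130483) / 0.480305 = -0.264636
d₂ = d₁ − σ√T = -0.264636 − 0.480305 = -0.744941
e^{−rT} = 0.984978
N(−d₁) = 0.604355,  N(−d₂) = 0.771846
Put price V = K·e^{−rT}·N(−d₂) − S·N(−d₁) = 40.977557 − 25.177434 = 15.800123
φ(d₁) = (1/√(2π))·e^{−d₁²/2} = 0.385215
Γ = φ(d₁) / (S·σ·√T) = 0.019252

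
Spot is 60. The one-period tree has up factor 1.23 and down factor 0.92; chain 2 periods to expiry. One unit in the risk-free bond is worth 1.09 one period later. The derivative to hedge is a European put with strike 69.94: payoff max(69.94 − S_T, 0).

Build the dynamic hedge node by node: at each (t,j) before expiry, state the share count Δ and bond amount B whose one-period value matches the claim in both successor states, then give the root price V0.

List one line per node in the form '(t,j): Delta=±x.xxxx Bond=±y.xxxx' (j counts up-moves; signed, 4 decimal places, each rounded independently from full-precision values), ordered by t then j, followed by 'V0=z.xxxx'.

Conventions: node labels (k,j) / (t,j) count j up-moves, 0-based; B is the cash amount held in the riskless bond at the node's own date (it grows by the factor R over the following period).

Under the risk-neutral measure, an up-move has probability p* = (R−d)/(u−d) = 0.5484 and values discount at R = 1.09.
Payoffs at expiry: V(2,0)=19.1560, V(2,1)=2.0440, V(2,2)=0.0000
(1,0): S=55.2000. Δ = (V_up−V_dn)/(S_up−S_dn) = (2.0440−19.1560)/(67.8960−50.7840) = -1.0000. V = [p*·2.0440 + (1−p*)·19.1560]/1.09 = 8.9651. B = V − Δ·S = 64.1651.
(1,1): S=73.8000. Δ = (V_up−V_dn)/(S_up−S_dn) = (0.0000−2.0440)/(90.7740−67.8960) = -0.0893. V = [p*·0.0000 + (1−p*)·2.0440]/1.09 = 0.8469. B = V − Δ·S = 7.4404.
(0,0): S=60.0000. Δ = (V_up−V_dn)/(S_up−S_dn) = (0.8469−8.9651)/(73.8000−55.2000) = -0.4365. V = [p*·0.8469 + (1−p*)·8.9651]/1.09 = 4.1405. B = V − Δ·S = 30.3285.
As a check, the time-0 holding Δ(0,0)·S0 + B(0,0) comes to 4.1405 — exactly V0.

(0,0): Delta=-0.4365 Bond=30.3285
(1,0): Delta=-1.0000 Bond=64.1651
(1,1): Delta=-0.0893 Bond=7.4404
V0=4.1405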